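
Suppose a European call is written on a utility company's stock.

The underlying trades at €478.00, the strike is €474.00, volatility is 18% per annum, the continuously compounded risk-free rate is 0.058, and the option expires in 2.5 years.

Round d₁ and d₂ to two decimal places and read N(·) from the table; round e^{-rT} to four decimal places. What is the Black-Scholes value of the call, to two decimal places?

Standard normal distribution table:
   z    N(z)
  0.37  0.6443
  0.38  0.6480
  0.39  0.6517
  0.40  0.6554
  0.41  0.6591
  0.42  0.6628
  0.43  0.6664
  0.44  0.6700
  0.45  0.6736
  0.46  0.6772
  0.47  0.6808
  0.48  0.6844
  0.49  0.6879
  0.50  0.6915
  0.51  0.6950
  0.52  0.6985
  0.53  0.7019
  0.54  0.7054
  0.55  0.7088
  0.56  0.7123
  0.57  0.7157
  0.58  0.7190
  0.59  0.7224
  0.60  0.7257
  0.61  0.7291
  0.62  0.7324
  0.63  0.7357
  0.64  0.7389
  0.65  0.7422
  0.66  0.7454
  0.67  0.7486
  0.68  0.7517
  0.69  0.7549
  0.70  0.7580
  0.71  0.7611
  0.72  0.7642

T = 2.5;  σ√T = 0.2846
ln(S/K) + (r + σ²/2)T = ln(478/474) + (0.058 + 0.18²/2)·2.5 = 0.0084 + 0.1855 = 0.1939
d₁ = 0.1939 / 0.2846 = 0.6813 ⇒ 0.68
d₂ = d₁ − σ√T = 0.6813 − 0.2846 = 0.3967 ⇒ 0.40
e^(−rT) = e^(−0.058·2.5) = 0.8650
N(d₁) = N(0.68) = 0.7517;  N(d₂) = N(0.40) = 0.6554
C = 478·0.7517 − 474·0.8650·0.6554 = 359.3126 − 268.7206 = 90.5920

€90.59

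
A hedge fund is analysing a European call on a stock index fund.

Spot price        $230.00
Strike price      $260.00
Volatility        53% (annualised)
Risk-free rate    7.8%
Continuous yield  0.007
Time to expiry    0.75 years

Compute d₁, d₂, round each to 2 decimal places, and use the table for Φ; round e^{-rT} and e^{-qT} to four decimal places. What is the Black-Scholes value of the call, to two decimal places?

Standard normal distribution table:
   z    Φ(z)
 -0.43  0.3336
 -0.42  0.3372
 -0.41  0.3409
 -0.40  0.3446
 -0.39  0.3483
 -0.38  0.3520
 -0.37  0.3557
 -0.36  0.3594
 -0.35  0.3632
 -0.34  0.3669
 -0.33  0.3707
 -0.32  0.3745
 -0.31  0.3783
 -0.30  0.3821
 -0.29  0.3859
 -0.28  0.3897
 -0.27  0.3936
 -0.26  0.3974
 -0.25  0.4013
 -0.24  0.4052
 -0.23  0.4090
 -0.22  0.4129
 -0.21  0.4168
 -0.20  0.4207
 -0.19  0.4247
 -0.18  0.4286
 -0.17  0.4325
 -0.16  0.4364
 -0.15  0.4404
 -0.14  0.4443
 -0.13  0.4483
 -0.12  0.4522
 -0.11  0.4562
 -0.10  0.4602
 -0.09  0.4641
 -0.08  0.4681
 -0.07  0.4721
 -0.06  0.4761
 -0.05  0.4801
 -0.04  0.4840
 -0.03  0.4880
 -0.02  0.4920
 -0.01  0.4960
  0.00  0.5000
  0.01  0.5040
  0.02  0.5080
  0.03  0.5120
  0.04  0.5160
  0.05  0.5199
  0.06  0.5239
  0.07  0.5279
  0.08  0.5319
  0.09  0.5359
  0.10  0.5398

T = 0.75;  σ√T = 0.4590
d₁ = [ln(230/260) + (0.078 − 0.007 + 0.53²/2)·0.75] / 0.4590 = [-0.1226 + 0.1586] / 0.4590 = 0.0784 → 0.08
d₂ = d₁ − σ√T = 0.0784 − 0.4590 = -0.3806 → -0.38
e^(−qT) = e^(−0.007·0.75) = 0.9948;  e^(−rT) = e^(−0.078·0.75) = 0.9432
N(d₁) = N(0.08) = 0.5319;  N(d₂) = N(-0.38) = 0.3520
C = 230·0.9948·0.5319 − 260·0.9432·0.3520 = 121.7008 − 86.3217 = 35.3792

$35.38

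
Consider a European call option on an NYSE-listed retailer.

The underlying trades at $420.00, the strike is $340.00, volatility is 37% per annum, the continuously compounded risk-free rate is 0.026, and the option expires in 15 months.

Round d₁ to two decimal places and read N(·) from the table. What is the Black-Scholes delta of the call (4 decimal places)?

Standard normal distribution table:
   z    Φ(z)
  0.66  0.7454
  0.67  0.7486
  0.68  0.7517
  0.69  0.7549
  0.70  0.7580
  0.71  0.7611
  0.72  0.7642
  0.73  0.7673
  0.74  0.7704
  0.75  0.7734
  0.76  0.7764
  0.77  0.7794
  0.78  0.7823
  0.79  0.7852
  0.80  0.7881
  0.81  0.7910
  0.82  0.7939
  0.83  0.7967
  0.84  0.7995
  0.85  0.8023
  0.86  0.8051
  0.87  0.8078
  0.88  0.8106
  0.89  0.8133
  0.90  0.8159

σ√T = 0.37 × 1.1180 = 0.4137
d₁ = [ln(420/340) + (0.026 + 0.37²/2)·1.25] / 0.4137 = [0.2113 + 0.1181] / 0.4137 = 0.7962 which rounds to 0.80
N(d₁) = N(0.80) = 0.7881
Δ_call = N(d₁) = 0.7881

0.7881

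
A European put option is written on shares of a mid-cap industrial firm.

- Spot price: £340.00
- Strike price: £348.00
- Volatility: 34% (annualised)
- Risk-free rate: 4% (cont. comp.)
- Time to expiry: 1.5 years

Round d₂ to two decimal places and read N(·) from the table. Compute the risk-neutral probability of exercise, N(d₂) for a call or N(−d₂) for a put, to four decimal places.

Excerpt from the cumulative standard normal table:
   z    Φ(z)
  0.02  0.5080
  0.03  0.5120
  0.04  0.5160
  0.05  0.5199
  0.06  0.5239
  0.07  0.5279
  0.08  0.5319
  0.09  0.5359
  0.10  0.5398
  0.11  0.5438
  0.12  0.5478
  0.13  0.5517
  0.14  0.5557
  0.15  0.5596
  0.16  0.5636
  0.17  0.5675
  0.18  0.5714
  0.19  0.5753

σ√T = 0.34 × 1.2247 = 0.4164
d₁ = [ln(340/348) + (0.04 + 0.34²/2)·1.5] / 0.4164 = [-0.0233 + 0.1467] / 0.4164 = 0.2964 ≈ 0.30
d₂ = d₁ − σ√T = 0.2964 − 0.4164 = -0.1200 ≈ -0.12
Risk-neutral Pr[S_T < K] = N(−d₂) = N(0.12) = 0.5478

0.5478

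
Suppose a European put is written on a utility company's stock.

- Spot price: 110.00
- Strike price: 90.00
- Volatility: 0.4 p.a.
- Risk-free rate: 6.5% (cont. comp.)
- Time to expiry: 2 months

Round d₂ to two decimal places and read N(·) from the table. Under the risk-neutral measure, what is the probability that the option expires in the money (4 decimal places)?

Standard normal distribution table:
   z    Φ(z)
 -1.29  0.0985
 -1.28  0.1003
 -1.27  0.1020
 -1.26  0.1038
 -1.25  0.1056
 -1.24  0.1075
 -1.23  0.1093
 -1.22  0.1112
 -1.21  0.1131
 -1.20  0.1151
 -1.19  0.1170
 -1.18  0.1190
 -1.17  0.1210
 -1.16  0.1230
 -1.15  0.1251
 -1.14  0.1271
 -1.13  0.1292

0.1131

σ√T = 0.4 × 0.4082 = 0.1633
d₁ = [ln(110/90) + (0.065 + 0.4²/2)·0.1667] / 0.1633 = [0.2007 + 0.0242] / 0.1633 = 1.3768 ≈ 1.38
d₂ = d₁ − σ√T = 1.3768 − 0.1633 = 1.2135 ≈ 1.21
Risk-neutral Pr[S_T < K] = N(−d₂) = N(-1.21) = 0.1131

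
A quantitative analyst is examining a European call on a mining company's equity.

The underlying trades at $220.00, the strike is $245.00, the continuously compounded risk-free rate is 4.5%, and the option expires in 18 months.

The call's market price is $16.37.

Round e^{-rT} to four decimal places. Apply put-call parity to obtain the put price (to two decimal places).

exp(−rT) = exp(−0.045·1.5) = 0.9347
Put-call parity: C − P = S − K·e^(−rT) = 220 − 245·0.9347 = 220 − 229.0015 = -9.0015
P = C − (C − P) = 16.37 − (-9.0015) = 25.3715

$25.37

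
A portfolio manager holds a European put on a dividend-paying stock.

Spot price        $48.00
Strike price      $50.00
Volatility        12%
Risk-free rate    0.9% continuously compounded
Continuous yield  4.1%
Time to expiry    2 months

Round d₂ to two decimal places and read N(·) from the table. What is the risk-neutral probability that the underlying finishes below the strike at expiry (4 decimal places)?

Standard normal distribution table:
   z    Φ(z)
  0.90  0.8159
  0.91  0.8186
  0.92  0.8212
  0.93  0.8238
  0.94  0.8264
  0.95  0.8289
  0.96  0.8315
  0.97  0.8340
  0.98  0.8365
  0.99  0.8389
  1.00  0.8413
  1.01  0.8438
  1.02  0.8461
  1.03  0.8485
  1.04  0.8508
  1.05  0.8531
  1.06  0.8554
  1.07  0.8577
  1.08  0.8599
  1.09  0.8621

0.8340

σ√T = 0.12·√0.1667 = 0.0490
ln(S/K) + (r − q + σ²/2)T = ln(48/50) + (0.009 − 0.041 + 0.12²/2)·0.1667 = -0.0408 − 0.0041 = -0.0450
d₁ = -0.0450 / 0.0490 = -0.9176 → -0.92
d₂ = d₁ − σ√T = -0.9176 − 0.0490 = -0.9666 → -0.97
Pr(exercise) under Q = N(−d₂) = N(0.97) = 0.8340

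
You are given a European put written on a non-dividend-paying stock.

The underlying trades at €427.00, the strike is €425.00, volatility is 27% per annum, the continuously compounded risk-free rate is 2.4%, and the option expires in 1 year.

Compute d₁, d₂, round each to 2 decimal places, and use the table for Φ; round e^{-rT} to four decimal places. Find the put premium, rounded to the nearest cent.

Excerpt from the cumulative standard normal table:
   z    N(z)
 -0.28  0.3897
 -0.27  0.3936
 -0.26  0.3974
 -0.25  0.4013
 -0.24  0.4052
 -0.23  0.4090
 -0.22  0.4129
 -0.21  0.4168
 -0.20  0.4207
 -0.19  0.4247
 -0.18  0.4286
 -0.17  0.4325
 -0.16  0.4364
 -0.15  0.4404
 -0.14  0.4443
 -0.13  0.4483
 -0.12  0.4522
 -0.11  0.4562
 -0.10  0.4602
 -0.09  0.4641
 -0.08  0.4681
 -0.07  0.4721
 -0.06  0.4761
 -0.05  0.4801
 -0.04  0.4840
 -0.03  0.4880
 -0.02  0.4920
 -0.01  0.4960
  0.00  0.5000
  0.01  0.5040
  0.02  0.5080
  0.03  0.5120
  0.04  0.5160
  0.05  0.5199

€39.42

T = 1;  σ√T = 0.2700
d₁ = [ln(427/425) + (0.024 + 0.27²/2)·1] / 0.2700 = [0.0047 + 0.0605] / 0.2700 = 0.2413 which rounds to 0.24
d₂ = d₁ − σ√T = 0.2413 − 0.2700 = -0.0287 which rounds to -0.03
exp(−rT) = exp(−0.024·1) = 0.9763
N(−d₂) = N(0.03) = 0.5120;  N(−d₁) = N(-0.24) = 0.4052
P = 425·0.9763·0.5120 − 427·0.4052 = 212.4429 − 173.0204 = 39.4225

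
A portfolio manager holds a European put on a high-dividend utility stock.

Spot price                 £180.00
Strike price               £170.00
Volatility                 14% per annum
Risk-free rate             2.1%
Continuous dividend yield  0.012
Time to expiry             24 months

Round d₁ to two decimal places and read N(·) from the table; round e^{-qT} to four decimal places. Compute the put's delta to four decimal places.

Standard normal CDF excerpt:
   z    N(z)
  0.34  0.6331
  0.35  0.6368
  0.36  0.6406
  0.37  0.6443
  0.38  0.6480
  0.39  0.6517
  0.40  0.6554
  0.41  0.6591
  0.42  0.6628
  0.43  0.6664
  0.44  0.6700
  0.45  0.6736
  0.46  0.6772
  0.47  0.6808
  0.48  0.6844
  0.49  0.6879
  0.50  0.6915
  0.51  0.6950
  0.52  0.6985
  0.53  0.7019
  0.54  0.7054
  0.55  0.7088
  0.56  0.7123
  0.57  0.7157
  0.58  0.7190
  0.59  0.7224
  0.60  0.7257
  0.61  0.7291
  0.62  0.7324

σ√T = 0.14·√2 = 0.1980
ln(S/K) + (r − q + σ²/2)T = ln(180/170) + (0.021 − 0.012 + 0.14²/2)·2 = 0.0572 + 0.0376 = 0.0948
d₁ = 0.0948 / 0.1980 = 0.4786 → 0.48
N(d₁) = N(0.48) = 0.6844
Δ_put = exp(−qT)·(N(d₁) − 1) = 0.9763·(0.6844 − 1) = -0.3081

-0.3081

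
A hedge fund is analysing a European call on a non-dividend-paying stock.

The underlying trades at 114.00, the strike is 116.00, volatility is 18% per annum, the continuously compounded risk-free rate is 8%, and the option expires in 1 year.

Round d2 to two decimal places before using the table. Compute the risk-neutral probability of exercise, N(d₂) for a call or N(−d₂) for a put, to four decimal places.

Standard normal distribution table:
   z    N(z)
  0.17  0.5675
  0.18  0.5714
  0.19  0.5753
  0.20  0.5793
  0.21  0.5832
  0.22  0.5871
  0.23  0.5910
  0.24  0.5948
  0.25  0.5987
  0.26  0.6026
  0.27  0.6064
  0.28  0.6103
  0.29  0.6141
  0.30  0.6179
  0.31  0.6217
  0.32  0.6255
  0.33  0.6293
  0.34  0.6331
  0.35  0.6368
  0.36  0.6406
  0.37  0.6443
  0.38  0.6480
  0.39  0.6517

0.6026

σ√T = 0.18·√1 = 0.1800
d₁ = [ln(114/116) + (0.08 + 0.18²/2)·1] / 0.1800 = [-0.0174 + 0.0962] / 0.1800 = 0.4378 ≈ 0.44
d₂ = d₁ − σ√T = 0.4378 − 0.1800 = 0.2578 ≈ 0.26
Risk-neutral Pr[S_T > K] = N(d₂) = N(0.26) = 0.6026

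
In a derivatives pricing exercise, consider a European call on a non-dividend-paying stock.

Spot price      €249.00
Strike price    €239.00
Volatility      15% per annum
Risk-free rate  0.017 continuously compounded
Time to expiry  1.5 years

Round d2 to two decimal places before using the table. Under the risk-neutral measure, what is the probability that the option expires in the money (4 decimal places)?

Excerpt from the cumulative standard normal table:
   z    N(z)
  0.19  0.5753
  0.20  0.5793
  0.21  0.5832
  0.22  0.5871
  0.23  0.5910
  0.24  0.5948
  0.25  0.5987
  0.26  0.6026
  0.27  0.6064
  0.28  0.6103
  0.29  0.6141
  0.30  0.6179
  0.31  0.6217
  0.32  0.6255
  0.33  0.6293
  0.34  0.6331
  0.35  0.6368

0.6064

T = 1.5;  σ√T = 0.1837
d₁ = [ln(249/239) + (0.017 + ½·0.15²)·1.5] / (σ√T) = (0.0410 + 0.0424) / 0.1837 = 0.4538 → 0.45
d₂ = 0.4538 − 0.1837 = 0.2701 → 0.27
Pr(exercise) under Q = N(d₂) = 0.6064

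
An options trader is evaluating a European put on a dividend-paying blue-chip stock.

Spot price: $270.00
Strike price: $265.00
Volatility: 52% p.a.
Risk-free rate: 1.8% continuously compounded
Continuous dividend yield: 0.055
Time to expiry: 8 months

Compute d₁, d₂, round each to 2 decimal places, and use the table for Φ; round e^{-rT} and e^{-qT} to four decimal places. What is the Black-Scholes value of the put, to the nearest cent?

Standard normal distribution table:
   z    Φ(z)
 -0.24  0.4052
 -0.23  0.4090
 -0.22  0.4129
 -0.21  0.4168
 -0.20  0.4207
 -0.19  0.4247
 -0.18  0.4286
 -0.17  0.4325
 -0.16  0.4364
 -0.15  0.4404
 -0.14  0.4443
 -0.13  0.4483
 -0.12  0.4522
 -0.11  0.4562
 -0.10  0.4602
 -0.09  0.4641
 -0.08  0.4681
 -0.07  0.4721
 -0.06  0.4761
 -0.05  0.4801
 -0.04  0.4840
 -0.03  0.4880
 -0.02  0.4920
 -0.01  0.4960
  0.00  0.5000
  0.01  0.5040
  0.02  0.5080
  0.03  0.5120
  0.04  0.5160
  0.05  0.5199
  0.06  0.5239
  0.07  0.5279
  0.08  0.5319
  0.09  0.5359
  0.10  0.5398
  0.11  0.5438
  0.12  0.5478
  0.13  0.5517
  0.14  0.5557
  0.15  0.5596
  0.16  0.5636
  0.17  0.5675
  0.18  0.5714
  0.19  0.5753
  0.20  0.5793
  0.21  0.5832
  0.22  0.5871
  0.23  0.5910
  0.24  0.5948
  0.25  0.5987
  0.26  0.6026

T = 0.6667;  σ√T = 0.4246
ln(S/K) + (r − q + σ²/2)T = ln(270/265) + (0.018 − 0.055 + 0.52²/2)·0.6667 = 0.0187 + 0.0655 = 0.0842
d₁ = 0.0842 / 0.4246 = 0.1982 ⇒ 0.20
d₂ = d₁ − σ√T = 0.1982 − 0.4246 = -0.2264 ⇒ -0.23
exp(−qT) = exp(−0.055·0.6667) = 0.9640;  exp(−rT) = exp(−0.018·0.6667) = 0.9881
P = 265·0.9881·N(0.23) − 270·0.9640·N(-0.20) = 265·0.9881·0.5910 − 270·0.9640·0.4207 = 154.7513 − 109.4998 = 45.2515

$45.25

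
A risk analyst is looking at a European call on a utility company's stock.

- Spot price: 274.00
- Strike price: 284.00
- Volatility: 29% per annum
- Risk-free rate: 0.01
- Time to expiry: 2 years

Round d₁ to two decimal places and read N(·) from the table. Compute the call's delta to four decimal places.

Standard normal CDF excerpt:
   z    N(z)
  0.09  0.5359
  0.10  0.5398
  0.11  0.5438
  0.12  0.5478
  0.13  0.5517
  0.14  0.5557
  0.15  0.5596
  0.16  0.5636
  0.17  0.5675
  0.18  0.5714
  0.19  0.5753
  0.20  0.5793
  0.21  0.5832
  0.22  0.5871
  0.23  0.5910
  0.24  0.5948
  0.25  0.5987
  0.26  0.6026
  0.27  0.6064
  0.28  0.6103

0.5675

σ√T = 0.29 × 1.4142 = 0.4101
d₁ = [ln(274/284) + (0.01 + ½·0.29²)·2] / (σ√T) = (-0.0358 + 0.1041) / 0.4101 = 0.1664 ≈ 0.17
N(d₁) = N(0.17) = 0.5675
Δ_call = N(d₁) = 0.5675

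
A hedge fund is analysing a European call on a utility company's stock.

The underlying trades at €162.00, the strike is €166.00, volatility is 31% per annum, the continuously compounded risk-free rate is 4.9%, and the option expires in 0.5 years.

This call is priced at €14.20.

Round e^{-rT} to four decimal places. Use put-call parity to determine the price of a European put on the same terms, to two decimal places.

exp(−rT) = exp(−0.049·0.5) = 0.9758
Put-call parity: C − P = S − K·e^(−rT) = 162 − 166·0.9758 = 162 − 161.9828 = 0.0172
P = C − (C − P) = 14.20 − (0.0172) = 14.1828

€14.18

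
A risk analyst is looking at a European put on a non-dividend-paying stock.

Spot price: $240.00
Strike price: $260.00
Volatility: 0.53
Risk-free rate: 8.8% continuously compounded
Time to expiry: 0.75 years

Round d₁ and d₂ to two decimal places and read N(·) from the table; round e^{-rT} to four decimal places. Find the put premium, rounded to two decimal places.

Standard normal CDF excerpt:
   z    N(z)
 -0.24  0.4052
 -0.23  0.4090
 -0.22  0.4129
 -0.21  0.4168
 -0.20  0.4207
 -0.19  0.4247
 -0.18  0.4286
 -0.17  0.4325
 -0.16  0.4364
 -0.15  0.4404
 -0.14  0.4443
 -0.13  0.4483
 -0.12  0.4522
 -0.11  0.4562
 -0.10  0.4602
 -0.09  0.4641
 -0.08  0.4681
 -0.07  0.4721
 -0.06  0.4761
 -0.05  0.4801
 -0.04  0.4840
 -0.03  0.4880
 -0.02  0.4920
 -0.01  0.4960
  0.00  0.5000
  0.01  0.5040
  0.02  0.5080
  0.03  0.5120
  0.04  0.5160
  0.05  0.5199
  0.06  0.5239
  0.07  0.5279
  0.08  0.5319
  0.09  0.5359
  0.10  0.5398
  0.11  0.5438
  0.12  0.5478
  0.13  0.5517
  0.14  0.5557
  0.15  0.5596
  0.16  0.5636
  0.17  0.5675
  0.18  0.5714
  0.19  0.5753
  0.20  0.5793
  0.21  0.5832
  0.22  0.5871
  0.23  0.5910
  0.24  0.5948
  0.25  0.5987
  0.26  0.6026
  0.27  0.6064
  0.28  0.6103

$45.70

T = 0.75;  σ√T = 0.4590
ln(S/K) + (r + σ²/2)T = ln(240/260) + (0.088 + 0.53²/2)·0.75 = -0.0800 + 0.1713 = 0.0913
d₁ = 0.0913 / 0.4590 = 0.1989 ≈ 0.20
d₂ = d₁ − σ√T = 0.1989 − 0.4590 = -0.2601 ≈ -0.26
e^(−rT) = e^(−0.088·0.75) = 0.9361
P = 260·0.9361·N(0.26) − 240·N(-0.20) = 260·0.9361·0.6026 − 240·0.4207 = 146.6644 − 100.9680 = 45.6964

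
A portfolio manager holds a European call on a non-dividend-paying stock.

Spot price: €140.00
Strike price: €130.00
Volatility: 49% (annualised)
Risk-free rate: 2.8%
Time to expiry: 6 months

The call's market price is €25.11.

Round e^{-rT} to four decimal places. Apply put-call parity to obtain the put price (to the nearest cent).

exp(−rT) = exp(−0.028·0.5) = 0.9861
Put-call parity: C − P = S − K·e^(−rT) = 140 − 130·0.9861 = 140 − 128.1930 = 11.8070
P = C − (C − P) = 25.11 − (11.8070) = 13.3030

€13.30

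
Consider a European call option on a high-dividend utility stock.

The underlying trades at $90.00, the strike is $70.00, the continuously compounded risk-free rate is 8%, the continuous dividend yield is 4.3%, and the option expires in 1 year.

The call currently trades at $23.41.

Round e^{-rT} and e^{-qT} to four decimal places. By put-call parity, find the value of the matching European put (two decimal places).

exp(−qT) = exp(−0.043·1) = 0.9579;  exp(−rT) = exp(−0.08·1) = 0.9231
Put-call parity: C − P = S·e^(−qT) − K·e^(−rT) = 90·0.9579 − 70·0.9231 = 86.2110 − 64.6170 = 21.5940
P = C − (C − P) = 23.41 − (21.5940) = 1.8160

$1.82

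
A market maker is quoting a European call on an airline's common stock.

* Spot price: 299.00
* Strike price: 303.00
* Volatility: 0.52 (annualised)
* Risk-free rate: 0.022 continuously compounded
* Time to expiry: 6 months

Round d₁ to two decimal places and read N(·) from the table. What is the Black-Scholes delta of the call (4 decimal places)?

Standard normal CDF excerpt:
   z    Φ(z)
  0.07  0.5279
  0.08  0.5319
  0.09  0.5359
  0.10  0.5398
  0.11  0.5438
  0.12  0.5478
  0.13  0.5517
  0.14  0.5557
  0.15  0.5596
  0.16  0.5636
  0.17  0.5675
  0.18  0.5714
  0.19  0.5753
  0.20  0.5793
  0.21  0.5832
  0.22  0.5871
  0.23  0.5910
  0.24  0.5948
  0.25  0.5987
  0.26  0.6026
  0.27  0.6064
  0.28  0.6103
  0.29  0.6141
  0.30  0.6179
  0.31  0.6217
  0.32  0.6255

0.5714

σ√T = 0.52 × 0.7071 = 0.3677
ln(S/K) + (r + σ²/2)T = ln(299/303) + (0.022 + 0.52²/2)·0.5 = -0.0133 + 0.0786 = 0.0653
d₁ = 0.0653 / 0.3677 = 0.1776 which rounds to 0.18
N(d₁) = N(0.18) = 0.5714
Δ_call = N(d₁) = 0.5714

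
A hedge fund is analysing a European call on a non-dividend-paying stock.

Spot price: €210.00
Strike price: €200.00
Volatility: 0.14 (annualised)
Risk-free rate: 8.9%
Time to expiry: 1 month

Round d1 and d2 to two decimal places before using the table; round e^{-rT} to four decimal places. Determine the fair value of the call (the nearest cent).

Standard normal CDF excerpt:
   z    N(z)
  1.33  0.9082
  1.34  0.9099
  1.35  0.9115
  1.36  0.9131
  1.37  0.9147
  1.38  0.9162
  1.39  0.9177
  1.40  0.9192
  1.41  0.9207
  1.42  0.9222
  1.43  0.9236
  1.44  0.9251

€11.76

T = 0.08333;  σ√T = 0.0404
ln(S/K) + (r + σ²/2)T = ln(210/200) + (0.089 + 0.14²/2)·0.08333 = 0.0488 + 0.0082 = 0.0570
d₁ = 0.0570 / 0.0404 = 1.4110 which rounds to 1.41
d₂ = d₁ − σ√T = 1.4110 − 0.0404 = 1.3706 which rounds to 1.37
exp(−rT) = exp(−0.089·0.08333) = 0.9926
N(d₁) = N(1.41) = 0.9207;  N(d₂) = N(1.37) = 0.9147
C = 210·0.9207 − 200·0.9926·0.9147 = 193.3470 − 181.5862 = 11.7608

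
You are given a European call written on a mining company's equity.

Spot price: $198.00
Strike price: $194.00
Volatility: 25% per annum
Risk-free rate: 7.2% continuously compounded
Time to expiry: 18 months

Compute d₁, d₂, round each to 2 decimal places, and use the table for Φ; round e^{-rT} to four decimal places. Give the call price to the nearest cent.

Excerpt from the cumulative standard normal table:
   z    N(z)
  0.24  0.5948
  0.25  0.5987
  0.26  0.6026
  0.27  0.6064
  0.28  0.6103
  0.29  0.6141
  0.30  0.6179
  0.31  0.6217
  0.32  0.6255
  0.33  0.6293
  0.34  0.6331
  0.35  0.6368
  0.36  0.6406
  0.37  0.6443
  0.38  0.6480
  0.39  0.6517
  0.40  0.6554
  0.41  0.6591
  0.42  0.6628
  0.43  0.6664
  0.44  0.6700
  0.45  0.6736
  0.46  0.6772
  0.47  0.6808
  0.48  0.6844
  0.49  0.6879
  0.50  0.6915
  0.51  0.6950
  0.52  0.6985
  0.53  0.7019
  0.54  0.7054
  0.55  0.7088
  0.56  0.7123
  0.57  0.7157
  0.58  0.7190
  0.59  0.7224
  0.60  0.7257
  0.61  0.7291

σ√T = 0.25 × 1.2247 = 0.3062
ln(S/K) + (r + σ²/2)T = ln(198/194) + (0.072 + 0.25²/2)·1.5 = 0.0204 + 0.1549 = 0.1753
d₁ = 0.1753 / 0.3062 = 0.5725 ≈ 0.57
d₂ = d₁ − σ√T = 0.5725 − 0.3062 = 0.2663 ≈ 0.27
exp(−rT) = exp(−0.072·1.5) = 0.8976
N(d₁) = N(0.57) = 0.7157;  N(d₂) = N(0.27) = 0.6064
C = 198·0.7157 − 194·0.8976·0.6064 = 141.7086 − 105.5951 = 36.1135

$36.11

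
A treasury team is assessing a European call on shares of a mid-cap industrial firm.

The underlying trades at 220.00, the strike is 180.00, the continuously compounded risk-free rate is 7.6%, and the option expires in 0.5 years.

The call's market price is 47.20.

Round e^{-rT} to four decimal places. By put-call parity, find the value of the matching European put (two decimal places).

exp(−rT) = exp(−0.076·0.5) = 0.9627
Put-call parity: C − P = S − K·e^(−rT) = 220 − 180·0.9627 = 220 − 173.2860 = 46.7140
P = C − (C − P) = 47.20 − (46.7140) = 0.4860

0.49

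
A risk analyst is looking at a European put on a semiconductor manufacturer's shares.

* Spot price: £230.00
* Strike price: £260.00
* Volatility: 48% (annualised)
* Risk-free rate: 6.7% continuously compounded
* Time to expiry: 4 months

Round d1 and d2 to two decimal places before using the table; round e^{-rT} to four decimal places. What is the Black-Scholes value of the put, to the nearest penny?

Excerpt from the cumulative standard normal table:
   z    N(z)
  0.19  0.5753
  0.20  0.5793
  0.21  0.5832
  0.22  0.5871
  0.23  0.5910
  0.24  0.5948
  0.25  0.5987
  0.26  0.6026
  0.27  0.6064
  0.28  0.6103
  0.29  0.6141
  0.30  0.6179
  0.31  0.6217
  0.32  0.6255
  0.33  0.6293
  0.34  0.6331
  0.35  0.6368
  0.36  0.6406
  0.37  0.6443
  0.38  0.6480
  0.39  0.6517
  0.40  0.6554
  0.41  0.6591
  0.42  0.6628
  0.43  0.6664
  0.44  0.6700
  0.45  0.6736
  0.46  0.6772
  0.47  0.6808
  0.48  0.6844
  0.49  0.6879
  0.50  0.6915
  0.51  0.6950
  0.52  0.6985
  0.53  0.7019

£40.78

σ√T = 0.48·√0.3333 = 0.2771
d₁ = [ln(230/260) + (0.067 + 0.48²/2)·0.3333] / 0.2771 = [-0.1226 + 0.0607] / 0.2771 = -0.2233 ⇒ -0.22
d₂ = d₁ − σ√T = -0.2233 − 0.2771 = -0.5004 ⇒ -0.50
e^(−rT) = e^(−0.067·0.3333) = 0.9779
P = 260·0.9779·N(0.50) − 230·N(0.22) = 260·0.9779·0.6915 − 230·0.5871 = 175.8166 − 135.0330 = 40.7836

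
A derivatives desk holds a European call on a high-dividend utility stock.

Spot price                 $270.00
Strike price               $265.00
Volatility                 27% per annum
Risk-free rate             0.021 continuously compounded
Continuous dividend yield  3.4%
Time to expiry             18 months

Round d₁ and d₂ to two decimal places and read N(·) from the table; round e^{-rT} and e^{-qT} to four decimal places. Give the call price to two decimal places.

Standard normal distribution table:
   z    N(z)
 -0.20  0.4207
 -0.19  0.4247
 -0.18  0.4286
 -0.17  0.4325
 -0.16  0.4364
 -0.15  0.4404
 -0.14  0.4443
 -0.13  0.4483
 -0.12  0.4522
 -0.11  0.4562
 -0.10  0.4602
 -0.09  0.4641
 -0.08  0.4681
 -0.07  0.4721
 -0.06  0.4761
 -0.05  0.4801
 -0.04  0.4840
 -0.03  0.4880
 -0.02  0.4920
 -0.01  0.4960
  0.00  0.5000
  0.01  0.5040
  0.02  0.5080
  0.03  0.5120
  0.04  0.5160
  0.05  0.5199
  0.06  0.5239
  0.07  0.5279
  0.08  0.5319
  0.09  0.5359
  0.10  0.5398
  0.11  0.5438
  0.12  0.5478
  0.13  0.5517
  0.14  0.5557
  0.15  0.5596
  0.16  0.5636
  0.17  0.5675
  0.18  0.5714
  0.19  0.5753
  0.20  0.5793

$33.55

T = 1.5;  σ√T = 0.3307
d₁ = [ln(270/265) + (0.021 − 0.034 + 0.27²/2)·1.5] / 0.3307 = [0.0187 + 0.0352] / 0.3307 = 0.1629 → 0.16
d₂ = d₁ − σ√T = 0.1629 − 0.3307 = -0.1678 → -0.17
e^(−qT) = e^(−0.034·1.5) = 0.9503;  e^(−rT) = e^(−0.021·1.5) = 0.9690
N(d₁) = N(0.16) = 0.5636;  N(d₂) = N(-0.17) = 0.4325
C = 270·0.9503·0.5636 − 265·0.9690·0.4325 = 144.6091 − 111.0595 = 33.5495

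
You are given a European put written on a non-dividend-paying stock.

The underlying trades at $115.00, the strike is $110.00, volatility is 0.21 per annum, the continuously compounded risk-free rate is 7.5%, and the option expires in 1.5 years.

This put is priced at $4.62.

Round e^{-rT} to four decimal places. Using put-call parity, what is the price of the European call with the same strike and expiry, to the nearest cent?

$21.32

e^(−rT) = e^(−0.075·1.5) = 0.8936
Put-call parity: C − P = S − K·e^(−rT) = 115 − 110·0.8936 = 115 − 98.2960 = 16.7040
C = P + (C − P) = 4.62 + (16.7040) = 21.3240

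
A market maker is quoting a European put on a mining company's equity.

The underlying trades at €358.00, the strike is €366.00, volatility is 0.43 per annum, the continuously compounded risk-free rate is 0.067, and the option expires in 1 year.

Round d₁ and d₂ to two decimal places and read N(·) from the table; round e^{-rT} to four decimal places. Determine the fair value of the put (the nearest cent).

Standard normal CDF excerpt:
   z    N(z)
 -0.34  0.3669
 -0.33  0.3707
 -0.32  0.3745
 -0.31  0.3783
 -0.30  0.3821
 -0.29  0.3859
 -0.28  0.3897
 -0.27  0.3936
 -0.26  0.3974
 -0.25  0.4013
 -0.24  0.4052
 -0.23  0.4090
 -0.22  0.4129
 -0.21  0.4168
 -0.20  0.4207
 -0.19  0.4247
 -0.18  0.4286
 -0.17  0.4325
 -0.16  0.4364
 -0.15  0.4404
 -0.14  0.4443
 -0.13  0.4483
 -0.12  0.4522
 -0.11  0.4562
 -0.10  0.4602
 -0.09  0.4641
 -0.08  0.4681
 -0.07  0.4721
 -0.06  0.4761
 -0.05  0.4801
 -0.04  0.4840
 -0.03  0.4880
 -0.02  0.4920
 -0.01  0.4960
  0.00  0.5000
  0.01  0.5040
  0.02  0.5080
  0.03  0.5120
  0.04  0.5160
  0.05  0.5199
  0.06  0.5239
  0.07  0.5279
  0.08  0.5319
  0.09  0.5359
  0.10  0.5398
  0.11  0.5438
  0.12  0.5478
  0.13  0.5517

€52.06

T = 1;  σ√T = 0.4300
d₁ = [ln(358/366) + (0.067 + ½·0.43²)·1] / (σ√T) = (-0.0221 + 0.1594) / 0.4300 = 0.3194 ≈ 0.32
d₂ = 0.3194 − 0.4300 = -0.1106 ≈ -0.11
e^(−rT) = e^(−0.067·1) = 0.9352
N(−d₂) = N(0.11) = 0.5438;  N(−d₁) = N(-0.32) = 0.3745
P = 366·0.9352·0.5438 − 358·0.3745 = 186.1336 − 134.0710 = 52.0626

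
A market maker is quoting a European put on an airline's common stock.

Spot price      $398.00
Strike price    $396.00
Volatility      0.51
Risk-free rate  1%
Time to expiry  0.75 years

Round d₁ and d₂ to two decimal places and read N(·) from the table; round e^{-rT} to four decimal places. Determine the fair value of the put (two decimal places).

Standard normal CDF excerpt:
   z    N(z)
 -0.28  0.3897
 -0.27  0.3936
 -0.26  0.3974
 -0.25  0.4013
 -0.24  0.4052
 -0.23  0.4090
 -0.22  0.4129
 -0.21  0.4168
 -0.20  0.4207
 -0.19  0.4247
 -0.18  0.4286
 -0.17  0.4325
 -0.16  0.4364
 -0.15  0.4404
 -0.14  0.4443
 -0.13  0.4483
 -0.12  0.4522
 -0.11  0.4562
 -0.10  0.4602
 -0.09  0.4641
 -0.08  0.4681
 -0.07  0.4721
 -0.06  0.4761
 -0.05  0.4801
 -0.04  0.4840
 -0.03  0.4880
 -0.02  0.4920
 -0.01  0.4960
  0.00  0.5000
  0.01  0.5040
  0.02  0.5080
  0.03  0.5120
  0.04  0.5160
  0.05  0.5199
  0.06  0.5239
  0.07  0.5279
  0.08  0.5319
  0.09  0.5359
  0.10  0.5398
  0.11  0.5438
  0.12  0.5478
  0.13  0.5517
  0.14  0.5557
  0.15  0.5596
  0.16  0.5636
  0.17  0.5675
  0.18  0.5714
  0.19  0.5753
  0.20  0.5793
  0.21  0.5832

σ√T = 0.51 × 0.8660 = 0.4417
d₁ = [ln(398/396) + (0.01 + 0.51²/2)·0.75] / 0.4417 = [0.0050 + 0.1050] / 0.4417 = 0.2492 which rounds to 0.25
d₂ = d₁ − σ√T = 0.2492 − 0.4417 = -0.1924 which rounds to -0.19
e^(−rT) = e^(−0.01·0.75) = 0.9925
N(−d₂) = N(0.19) = 0.5753;  N(−d₁) = N(-0.25) = 0.4013
P = 396·0.9925·0.5753 − 398·0.4013 = 226.1102 − 159.7174 = 66.3928

$66.39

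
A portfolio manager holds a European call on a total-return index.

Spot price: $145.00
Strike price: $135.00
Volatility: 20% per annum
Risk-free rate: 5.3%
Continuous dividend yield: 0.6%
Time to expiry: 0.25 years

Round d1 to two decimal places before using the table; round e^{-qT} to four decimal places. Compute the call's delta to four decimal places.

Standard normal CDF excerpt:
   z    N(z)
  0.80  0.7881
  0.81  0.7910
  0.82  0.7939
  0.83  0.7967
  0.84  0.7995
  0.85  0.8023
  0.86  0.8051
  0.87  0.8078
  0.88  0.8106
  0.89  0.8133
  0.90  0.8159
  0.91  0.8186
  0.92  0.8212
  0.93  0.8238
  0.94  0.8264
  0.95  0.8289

0.8094

σ√T = 0.2·√0.25 = 0.1000
d₁ = [ln(145/135) + (0.053 − 0.006 + ½·0.2²)·0.25] / (σ√T) = (0.0715 + 0.0168) / 0.1000 = 0.8821 which rounds to 0.88
N(d₁) = N(0.88) = 0.8106
Δ_call = exp(−qT)·N(d₁) = 0.9985·0.8106 = 0.8094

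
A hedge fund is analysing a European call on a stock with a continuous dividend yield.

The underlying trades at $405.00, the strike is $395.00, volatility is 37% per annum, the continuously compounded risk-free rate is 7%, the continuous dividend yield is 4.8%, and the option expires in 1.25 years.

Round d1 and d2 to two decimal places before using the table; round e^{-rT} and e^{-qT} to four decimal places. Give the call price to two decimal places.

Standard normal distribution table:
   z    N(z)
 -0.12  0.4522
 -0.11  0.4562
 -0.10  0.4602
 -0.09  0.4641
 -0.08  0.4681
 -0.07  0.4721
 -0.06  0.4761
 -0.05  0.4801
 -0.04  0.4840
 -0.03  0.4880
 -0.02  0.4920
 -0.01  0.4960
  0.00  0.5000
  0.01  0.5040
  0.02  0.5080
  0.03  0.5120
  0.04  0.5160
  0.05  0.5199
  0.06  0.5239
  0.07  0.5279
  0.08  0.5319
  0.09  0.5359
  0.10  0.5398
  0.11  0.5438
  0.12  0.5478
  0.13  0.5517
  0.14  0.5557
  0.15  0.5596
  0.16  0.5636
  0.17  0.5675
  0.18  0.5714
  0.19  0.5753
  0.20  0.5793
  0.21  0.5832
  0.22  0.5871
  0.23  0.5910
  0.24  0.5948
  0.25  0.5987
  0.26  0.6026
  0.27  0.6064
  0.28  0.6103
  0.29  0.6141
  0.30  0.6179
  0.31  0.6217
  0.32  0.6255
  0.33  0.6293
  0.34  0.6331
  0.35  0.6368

$70.63

σ√T = 0.37·√1.25 = 0.4137
d₁ = [ln(405/395) + (0.07 − 0.048 + ½·0.37²)·1.25] / (σ√T) = (0.0250 + 0.1131) / 0.4137 = 0.3338 which rounds to 0.33
d₂ = 0.3338 − 0.4137 = -0.0799 which rounds to -0.08
exp(−qT) = exp(−0.048·1.25) = 0.9418;  exp(−rT) = exp(−0.07·1.25) = 0.9162
N(d₁) = N(0.33) = 0.6293;  N(d₂) = N(-0.08) = 0.4681
C = 405·0.9418·0.6293 − 395·0.9162·0.4681 = 240.0333 − 169.4049 = 70.6283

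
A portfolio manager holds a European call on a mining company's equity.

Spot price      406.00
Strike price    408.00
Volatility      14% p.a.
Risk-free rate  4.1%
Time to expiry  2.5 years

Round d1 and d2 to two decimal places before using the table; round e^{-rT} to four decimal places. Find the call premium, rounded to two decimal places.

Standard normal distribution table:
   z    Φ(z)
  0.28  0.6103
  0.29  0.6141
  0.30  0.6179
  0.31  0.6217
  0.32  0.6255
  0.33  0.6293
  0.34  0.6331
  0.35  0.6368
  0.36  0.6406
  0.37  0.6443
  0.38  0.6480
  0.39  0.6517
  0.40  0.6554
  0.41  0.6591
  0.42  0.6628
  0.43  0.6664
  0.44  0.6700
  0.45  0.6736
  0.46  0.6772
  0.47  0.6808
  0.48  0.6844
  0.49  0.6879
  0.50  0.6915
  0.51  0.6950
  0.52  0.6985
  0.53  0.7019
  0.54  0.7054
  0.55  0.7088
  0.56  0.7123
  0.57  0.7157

σ√T = 0.14·√2.5 = 0.2214
d₁ = [ln(406/408) + (0.041 + 0.14²/2)·2.5] / 0.2214 = [-0.0049 + 0.1270] / 0.2214 = 0.5515 ⇒ 0.55
d₂ = d₁ − σ√T = 0.5515 − 0.2214 = 0.3302 ⇒ 0.33
e^(−rT) = e^(−0.041·2.5) = 0.9026
C = 406·N(0.55) − 408·0.9026·N(0.33) = 406·0.7088 − 408·0.9026·0.6293 = 287.7728 − 231.7465 = 56.0263

56.03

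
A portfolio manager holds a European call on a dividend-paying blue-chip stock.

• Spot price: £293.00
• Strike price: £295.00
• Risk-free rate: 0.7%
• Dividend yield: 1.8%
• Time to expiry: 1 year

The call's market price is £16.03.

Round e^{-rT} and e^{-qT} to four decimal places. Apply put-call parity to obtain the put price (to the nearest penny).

exp(−qT) = exp(−0.018·1) = 0.9822;  exp(−rT) = exp(−0.007·1) = 0.9930
Put-call parity: C − P = S·e^(−qT) − K·e^(−rT) = 293·0.9822 − 295·0.9930 = 287.7846 − 292.9350 = -5.1504
P = C − (C − P) = 16.03 − (-5.1504) = 21.1804

£21.18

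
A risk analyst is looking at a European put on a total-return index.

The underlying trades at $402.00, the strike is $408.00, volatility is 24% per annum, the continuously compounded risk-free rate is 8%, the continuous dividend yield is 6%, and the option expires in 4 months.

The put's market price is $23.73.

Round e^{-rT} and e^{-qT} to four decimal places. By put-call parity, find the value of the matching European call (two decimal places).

$20.50

exp(−qT) = exp(−0.06·0.3333) = 0.9802;  exp(−rT) = exp(−0.08·0.3333) = 0.9737
Put-call parity: C − P = S·e^(−qT) − K·e^(−rT) = 402·0.9802 − 408·0.9737 = 394.0404 − 397.2696 = -3.2292
C = P + (C − P) = 23.73 + (-3.2292) = 20.5008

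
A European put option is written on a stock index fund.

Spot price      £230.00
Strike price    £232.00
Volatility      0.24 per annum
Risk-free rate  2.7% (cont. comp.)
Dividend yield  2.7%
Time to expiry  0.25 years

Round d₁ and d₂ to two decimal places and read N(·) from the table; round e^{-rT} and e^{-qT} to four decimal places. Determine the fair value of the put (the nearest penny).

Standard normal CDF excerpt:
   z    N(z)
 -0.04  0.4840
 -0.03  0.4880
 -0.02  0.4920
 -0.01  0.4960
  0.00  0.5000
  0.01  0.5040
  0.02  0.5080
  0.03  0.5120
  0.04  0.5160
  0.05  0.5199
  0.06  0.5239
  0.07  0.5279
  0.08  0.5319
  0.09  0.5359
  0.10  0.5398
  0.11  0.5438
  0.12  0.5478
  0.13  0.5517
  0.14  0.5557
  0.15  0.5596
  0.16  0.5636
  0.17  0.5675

£11.99

σ√T = 0.24·√0.25 = 0.1200
d₁ = [ln(230/232) + (0.027 − 0.027 + 0.24²/2)·0.25] / 0.1200 = [-0.0087 + 0.0072] / 0.1200 = -0.0122 which rounds to -0.01
d₂ = d₁ − σ√T = -0.0122 − 0.1200 = -0.1322 which rounds to -0.13
e^(−qT) = e^(−0.027·0.25) = 0.9933;  e^(−rT) = e^(−0.027·0.25) = 0.9933
P = 232·0.9933·N(0.13) − 230·0.9933·N(0.01) = 232·0.9933·0.5517 − 230·0.9933·0.5040 = 127.1368 − 115.1433 = 11.9935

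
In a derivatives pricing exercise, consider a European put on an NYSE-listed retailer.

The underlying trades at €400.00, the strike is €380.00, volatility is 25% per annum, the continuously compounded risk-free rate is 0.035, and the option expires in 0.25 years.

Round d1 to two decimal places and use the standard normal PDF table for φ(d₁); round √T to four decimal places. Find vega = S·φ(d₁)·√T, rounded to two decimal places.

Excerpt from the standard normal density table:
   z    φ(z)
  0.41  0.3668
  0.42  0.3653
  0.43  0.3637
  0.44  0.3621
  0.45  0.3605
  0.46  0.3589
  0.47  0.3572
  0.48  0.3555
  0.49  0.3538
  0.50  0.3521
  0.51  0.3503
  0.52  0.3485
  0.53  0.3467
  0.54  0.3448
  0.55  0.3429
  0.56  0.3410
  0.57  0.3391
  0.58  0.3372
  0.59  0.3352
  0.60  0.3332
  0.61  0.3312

68.96

σ√T = 0.25·√0.25 = 0.1250
ln(S/K) + (r + σ²/2)T = ln(400/380) + (0.035 + 0.25²/2)·0.25 = 0.0513 + 0.0166 = 0.0679
d₁ = 0.0679 / 0.1250 = 0.5428 → 0.54
√T = √0.25 = 0.5000
φ(d₁) = φ(0.54) = 0.3448
vega = S·φ(d₁)·√T = 400·0.3448·0.5000 = 68.9600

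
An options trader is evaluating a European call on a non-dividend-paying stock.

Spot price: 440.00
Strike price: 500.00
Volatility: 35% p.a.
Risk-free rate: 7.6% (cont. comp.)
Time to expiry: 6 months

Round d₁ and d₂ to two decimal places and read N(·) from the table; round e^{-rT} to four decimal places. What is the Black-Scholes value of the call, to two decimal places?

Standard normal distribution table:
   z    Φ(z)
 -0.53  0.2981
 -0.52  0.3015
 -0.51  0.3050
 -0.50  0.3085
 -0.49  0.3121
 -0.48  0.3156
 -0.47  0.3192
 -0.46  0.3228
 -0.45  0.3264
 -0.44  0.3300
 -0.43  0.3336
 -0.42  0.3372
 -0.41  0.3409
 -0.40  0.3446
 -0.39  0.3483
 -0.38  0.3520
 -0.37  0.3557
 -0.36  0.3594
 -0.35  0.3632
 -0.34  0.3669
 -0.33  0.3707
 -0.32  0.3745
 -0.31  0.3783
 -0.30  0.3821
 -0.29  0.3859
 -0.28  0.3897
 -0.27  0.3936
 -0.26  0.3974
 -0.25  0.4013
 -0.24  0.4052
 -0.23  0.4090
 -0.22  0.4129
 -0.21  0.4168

28.06

T = 0.5;  σ√T = 0.2475
d₁ = [ln(440/500) + (0.076 + 0.35²/2)·0.5] / 0.2475 = [-0.1278 + 0.0686] / 0.2475 = -0.2392 which rounds to -0.24
d₂ = d₁ − σ√T = -0.2392 − 0.2475 = -0.4867 which rounds to -0.49
exp(−rT) = exp(−0.076·0.5) = 0.9627
N(d₁) = N(-0.24) = 0.4052;  N(d₂) = N(-0.49) = 0.3121
C = 440·0.4052 − 500·0.9627·0.3121 = 178.2880 − 150.2293 = 28.0587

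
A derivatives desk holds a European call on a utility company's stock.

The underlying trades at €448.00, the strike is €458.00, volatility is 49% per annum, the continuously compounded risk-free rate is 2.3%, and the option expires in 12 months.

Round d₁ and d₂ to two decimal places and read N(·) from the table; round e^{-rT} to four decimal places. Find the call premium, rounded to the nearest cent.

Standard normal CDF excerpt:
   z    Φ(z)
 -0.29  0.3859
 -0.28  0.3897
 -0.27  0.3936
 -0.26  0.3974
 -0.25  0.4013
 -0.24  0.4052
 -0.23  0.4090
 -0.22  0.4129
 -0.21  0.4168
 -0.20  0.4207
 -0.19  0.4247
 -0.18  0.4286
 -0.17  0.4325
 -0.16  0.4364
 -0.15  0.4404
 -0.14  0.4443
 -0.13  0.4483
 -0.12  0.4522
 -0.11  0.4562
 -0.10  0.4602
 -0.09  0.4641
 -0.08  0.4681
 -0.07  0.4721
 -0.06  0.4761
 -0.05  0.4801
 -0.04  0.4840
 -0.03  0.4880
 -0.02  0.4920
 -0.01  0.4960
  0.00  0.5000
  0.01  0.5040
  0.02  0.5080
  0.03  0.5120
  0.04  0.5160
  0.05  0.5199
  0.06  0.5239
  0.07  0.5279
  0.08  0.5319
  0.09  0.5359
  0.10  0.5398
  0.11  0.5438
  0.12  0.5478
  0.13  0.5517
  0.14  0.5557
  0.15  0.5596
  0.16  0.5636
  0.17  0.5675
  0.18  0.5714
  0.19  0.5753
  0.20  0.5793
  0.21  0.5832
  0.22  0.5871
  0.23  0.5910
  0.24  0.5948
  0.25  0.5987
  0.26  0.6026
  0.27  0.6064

T = 1;  σ√T = 0.4900
ln(S/K) + (r + σ²/2)T = ln(448/458) + (0.023 + 0.49²/2)·1 = -0.0221 + 0.1430 = 0.1210
d₁ = 0.1210 / 0.4900 = 0.2469 ⇒ 0.25
d₂ = d₁ − σ√T = 0.2469 − 0.4900 = -0.2431 ⇒ -0.24
exp(−rT) = exp(−0.023·1) = 0.9773
N(d₁) = N(0.25) = 0.5987;  N(d₂) = N(-0.24) = 0.4052
C = 448·0.5987 − 458·0.9773·0.4052 = 268.2176 − 181.3689 = 86.8487

€86.85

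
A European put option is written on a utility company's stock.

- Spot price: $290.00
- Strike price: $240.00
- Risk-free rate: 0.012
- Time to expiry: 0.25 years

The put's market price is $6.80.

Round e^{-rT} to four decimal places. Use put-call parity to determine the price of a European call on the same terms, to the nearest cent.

e^(−rT) = e^(−0.012·0.25) = 0.9970
Put-call parity: C − P = S − K·e^(−rT) = 290 − 240·0.9970 = 290 − 239.2800 = 50.7200
C = P + (C − P) = 6.80 + (50.7200) = 57.5200

$57.52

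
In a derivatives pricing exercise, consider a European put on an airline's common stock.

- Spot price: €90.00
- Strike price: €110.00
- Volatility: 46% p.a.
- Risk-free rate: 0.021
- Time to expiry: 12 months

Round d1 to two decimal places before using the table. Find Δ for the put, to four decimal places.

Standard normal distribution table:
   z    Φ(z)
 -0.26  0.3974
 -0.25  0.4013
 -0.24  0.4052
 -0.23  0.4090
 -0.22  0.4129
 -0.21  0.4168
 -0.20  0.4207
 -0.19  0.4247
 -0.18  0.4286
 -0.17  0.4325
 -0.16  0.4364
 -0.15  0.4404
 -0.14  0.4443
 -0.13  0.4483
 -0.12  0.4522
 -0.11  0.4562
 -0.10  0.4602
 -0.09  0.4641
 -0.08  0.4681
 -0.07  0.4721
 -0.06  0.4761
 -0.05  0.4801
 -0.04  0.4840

σ√T = 0.46·√1 = 0.4600
ln(S/K) + (r + σ²/2)T = ln(90/110) + (0.021 + 0.46²/2)·1 = -0.2007 + 0.1268 = -0.0739
d₁ = -0.0739 / 0.4600 = -0.1606 which rounds to -0.16
N(d₁) = N(-0.16) = 0.4364
Δ_put = N(d₁) − 1 = 0.4364 − 1 = -0.5636

-0.5636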